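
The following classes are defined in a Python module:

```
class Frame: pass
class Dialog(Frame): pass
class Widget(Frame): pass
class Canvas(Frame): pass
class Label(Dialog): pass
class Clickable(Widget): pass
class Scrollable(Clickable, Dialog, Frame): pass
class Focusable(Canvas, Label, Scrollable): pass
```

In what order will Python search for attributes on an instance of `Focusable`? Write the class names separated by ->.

Focusable -> Canvas -> Label -> Scrollable -> Clickable -> Widget -> Dialog -> Frame -> object

L[Focusable] = Focusable + merge(L[Canvas], L[Label], L[Scrollable], [Canvas Label Scrollable])
  take Canvas:  [Canvas Frame object] + [Label Dialog Frame object] + [Scrollable Clickable Widget Dialog Frame object] + [Canvas Label Scrollable]
  take Label:  [Frame object] + [Label Dialog Frame object] + [Scrollable Clickable Widget Dialog Frame object] + [Label Scrollable]
  take Scrollable:  [Frame object] + [Dialog Frame object] + [Scrollable Clickable Widget Dialog Frame object] + [Scrollable]
  take Clickable:  [Frame object] + [Dialog Frame object] + [Clickable Widget Dialog Frame object]
  take Widget:  [Frame object] + [Dialog Frame object] + [Widget Dialog Frame object]
  take Dialog:  [Frame object] + [Dialog Frame object] + [Dialog Frame object]
  take Frame:  [Frame object] + [Frame object] + [Frame object]
  take object:  [object] + [object] + [object]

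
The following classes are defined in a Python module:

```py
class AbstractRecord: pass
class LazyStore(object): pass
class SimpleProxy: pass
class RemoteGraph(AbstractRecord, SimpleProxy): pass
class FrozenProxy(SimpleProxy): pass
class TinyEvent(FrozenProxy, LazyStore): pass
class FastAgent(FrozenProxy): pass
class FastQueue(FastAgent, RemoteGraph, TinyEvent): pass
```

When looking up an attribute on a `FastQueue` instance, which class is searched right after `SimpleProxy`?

LazyStore

L[FastQueue] = FastQueue + merge(L[FastAgent], L[RemoteGraph], L[TinyEvent], [FastAgent RemoteGraph TinyEvent])
  take FastAgent:  [FastAgent FrozenProxy SimpleProxy object] + [RemoteGraph AbstractRecord SimpleProxy object] + [TinyEvent FrozenProxy SimpleProxy LazyStore object] + [FastAgent RemoteGraph TinyEvent]
  take RemoteGraph:  [FrozenProxy SimpleProxy object] + [RemoteGraph AbstractRecord SimpleProxy object] + [TinyEvent FrozenProxy SimpleProxy LazyStore object] + [RemoteGraph TinyEvent]
  take AbstractRecord:  [FrozenProxy SimpleProxy object] + [AbstractRecord SimpleProxy object] + [TinyEvent FrozenProxy SimpleProxy LazyStore object] + [TinyEvent]
  take TinyEvent:  [FrozenProxy SimpleProxy object] + [SimpleProxy object] + [TinyEvent FrozenProxy SimpleProxy LazyStore object] + [TinyEvent]
  take FrozenProxy:  [FrozenProxy SimpleProxy object] + [SimpleProxy object] + [FrozenProxy SimpleProxy LazyStore object]
  take SimpleProxy:  [SimpleProxy object] + [SimpleProxy object] + [SimpleProxy LazyStore object]
  take LazyStore:  [object] + [object] + [LazyStore object]
  take object:  [object] + [object] + [object]
MRO: FastQueue FastAgent RemoteGraph AbstractRecord TinyEvent FrozenProxy SimpleProxy LazyStore object
SimpleProxy is at position 6; next is LazyStore.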